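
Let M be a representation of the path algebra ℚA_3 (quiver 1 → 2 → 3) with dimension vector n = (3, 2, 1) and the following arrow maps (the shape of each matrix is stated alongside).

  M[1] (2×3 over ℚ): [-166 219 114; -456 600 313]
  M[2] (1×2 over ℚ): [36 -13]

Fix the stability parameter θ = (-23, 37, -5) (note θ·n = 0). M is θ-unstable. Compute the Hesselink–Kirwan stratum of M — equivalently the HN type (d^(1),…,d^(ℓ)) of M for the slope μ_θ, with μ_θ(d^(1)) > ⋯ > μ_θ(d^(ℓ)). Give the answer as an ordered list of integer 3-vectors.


Via rank(M_{q-1}∘⋯∘M_p): M ≅ I[1,1], I[1,2], I[1,3].
μ_θ-semistable layers: μ^(1)=37; μ^(2)=16; μ^(3)=-23

((0, 1, 0); (0, 1, 1); (3, 0, 0))


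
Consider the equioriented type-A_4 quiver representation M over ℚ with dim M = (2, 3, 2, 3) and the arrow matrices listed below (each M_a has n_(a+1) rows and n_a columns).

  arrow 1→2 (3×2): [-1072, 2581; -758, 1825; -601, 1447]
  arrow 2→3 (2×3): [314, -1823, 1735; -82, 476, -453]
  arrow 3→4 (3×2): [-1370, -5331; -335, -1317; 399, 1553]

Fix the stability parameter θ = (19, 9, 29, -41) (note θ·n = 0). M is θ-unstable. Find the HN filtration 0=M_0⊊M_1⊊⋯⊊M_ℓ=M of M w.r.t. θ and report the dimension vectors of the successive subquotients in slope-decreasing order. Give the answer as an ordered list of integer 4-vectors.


Interval decomposition of M: I[1,4]^2, I[2,2], I[4,4].
HN type (ℓ=3): μ^(1)=9; μ^(2)=4; μ^(3)=-41

((0, 1, 0, 0); (2, 2, 2, 2); (0, 0, 0, 1))


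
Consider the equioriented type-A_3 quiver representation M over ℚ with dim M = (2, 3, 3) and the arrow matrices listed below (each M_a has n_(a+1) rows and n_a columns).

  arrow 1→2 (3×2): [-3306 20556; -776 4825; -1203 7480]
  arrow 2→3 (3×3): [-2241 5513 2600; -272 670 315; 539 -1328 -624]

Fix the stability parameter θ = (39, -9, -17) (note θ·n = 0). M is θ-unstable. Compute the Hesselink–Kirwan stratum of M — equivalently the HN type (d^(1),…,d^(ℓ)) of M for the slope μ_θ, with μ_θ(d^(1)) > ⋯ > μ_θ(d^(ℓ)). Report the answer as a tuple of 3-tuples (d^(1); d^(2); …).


Via rank(M_{q-1}∘⋯∘M_p): M ≅ I[1,3]^2, I[2,3].
μ_θ-semistable layers: μ^(1)=13/3; μ^(2)=-13

((2, 2, 2); (0, 1, 1))


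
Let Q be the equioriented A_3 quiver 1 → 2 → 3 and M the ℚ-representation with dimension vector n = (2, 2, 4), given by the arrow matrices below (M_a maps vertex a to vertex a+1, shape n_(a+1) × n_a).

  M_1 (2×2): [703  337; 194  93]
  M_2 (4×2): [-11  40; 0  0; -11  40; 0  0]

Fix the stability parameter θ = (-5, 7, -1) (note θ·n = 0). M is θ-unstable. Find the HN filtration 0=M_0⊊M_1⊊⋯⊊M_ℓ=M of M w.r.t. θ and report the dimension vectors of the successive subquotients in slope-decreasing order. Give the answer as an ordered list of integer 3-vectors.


Interval decomposition of M: I[1,2], I[1,3], I[3,3]^3.
HN type (ℓ=4): μ^(1)=7; μ^(2)=3; μ^(3)=-1; μ^(4)=-5

((0, 1, 0); (0, 1, 1); (0, 0, 3); (2, 0, 0))


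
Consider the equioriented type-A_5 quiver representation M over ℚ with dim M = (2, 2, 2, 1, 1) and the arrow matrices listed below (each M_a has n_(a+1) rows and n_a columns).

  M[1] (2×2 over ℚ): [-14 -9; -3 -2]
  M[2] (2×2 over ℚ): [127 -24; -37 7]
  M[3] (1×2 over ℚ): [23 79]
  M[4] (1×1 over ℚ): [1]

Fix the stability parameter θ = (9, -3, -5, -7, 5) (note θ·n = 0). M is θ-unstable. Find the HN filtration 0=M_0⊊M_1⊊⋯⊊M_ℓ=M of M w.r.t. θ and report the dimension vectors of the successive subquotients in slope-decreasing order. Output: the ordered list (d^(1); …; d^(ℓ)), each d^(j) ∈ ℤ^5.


Via rank(M_{q-1}∘⋯∘M_p): M ≅ I[1,3], I[1,5].
μ_θ-semistable layers: μ^(1)=5; μ^(2)=1/3; μ^(3)=-3/2

((0, 0, 0, 0, 1); (1, 1, 1, 0, 0); (1, 1, 1, 1, 0))


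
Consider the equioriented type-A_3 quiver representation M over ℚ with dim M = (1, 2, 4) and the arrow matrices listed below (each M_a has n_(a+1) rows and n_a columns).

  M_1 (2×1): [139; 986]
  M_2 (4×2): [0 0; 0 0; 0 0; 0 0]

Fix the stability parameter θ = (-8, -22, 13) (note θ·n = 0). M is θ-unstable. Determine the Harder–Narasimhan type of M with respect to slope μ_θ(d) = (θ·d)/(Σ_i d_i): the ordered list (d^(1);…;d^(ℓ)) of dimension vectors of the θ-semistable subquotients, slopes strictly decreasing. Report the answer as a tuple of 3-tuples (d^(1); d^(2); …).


Via rank(M_{q-1}∘⋯∘M_p): M ≅ I[1,2], I[2,2], I[3,3]^4.
μ_θ-semistable layers: μ^(1)=13; μ^(2)=-15; μ^(3)=-22

((0, 0, 4); (1, 1, 0); (0, 1, 0))


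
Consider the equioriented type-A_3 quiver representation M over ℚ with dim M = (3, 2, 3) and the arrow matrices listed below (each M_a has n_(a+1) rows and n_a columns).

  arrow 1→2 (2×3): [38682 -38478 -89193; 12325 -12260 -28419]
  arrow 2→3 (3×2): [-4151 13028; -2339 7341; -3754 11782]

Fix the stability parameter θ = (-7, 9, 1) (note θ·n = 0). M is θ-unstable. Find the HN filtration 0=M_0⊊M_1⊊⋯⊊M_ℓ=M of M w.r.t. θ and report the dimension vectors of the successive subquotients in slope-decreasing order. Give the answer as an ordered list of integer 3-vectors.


Interval decomposition of M: I[1,1], I[1,3]^2, I[3,3].
HN type (ℓ=3): μ^(1)=5; μ^(2)=1; μ^(3)=-7

((0, 2, 2); (0, 0, 1); (3, 0, 0))


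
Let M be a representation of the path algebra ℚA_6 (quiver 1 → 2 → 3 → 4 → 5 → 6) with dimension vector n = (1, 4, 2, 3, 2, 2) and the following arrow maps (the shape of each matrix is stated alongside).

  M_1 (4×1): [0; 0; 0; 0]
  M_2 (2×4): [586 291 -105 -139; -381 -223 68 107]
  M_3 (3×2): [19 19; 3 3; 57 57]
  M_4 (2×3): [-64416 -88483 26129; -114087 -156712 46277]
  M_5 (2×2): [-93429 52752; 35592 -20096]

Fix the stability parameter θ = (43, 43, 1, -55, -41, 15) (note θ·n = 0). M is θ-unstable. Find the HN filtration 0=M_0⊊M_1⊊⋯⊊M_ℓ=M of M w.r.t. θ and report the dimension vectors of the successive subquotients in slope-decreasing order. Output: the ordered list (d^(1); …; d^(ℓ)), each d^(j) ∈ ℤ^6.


Via rank(M_{q-1}∘⋯∘M_p): M ≅ I[1,1], I[2,2]^2, I[2,3], I[2,4], I[4,5], I[4,6], I[6,6].
μ_θ-semistable layers: μ^(1)=43; μ^(2)=22; μ^(3)=15; μ^(4)=-11/3; μ^(5)=-41; μ^(6)=-55

((1, 2, 0, 0, 0, 0); (0, 1, 1, 0, 0, 0); (0, 0, 0, 0, 0, 2); (0, 1, 1, 1, 0, 0); (0, 0, 0, 0, 2, 0); (0, 0, 0, 2, 0, 0))


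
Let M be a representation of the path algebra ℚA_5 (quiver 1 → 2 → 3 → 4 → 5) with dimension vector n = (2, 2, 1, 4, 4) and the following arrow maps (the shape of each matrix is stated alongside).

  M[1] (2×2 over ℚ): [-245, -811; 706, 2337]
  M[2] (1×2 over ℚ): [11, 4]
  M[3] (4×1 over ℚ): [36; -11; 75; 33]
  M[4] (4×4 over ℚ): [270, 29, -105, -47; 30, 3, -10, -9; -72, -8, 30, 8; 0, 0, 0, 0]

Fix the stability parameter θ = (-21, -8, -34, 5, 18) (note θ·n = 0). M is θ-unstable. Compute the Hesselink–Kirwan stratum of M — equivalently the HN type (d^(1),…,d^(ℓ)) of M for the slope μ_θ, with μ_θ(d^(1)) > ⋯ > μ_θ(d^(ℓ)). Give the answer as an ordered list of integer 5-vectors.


Via rank(M_{q-1}∘⋯∘M_p): M ≅ I[1,2], I[1,5], I[4,4]^2, I[4,5], I[5,5]^2.
μ_θ-semistable layers: μ^(1)=18; μ^(2)=5; μ^(3)=-8; μ^(4)=-21

((0, 0, 0, 0, 4); (0, 0, 0, 4, 0); (0, 1, 0, 0, 0); (2, 1, 1, 0, 0))


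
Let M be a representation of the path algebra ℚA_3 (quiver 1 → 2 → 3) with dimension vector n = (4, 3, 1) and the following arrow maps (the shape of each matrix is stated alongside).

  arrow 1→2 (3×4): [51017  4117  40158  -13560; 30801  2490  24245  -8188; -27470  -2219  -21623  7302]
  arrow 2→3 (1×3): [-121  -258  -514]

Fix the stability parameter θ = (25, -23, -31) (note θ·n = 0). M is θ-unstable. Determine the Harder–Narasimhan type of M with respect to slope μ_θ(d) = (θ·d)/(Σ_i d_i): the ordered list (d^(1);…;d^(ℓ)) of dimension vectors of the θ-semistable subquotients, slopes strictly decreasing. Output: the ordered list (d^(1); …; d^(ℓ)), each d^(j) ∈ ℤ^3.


Interval decomposition of M: I[1,1], I[1,2]^2, I[1,3].
HN type (ℓ=3): μ^(1)=25; μ^(2)=1; μ^(3)=-29/3

((1, 0, 0); (2, 2, 0); (1, 1, 1))


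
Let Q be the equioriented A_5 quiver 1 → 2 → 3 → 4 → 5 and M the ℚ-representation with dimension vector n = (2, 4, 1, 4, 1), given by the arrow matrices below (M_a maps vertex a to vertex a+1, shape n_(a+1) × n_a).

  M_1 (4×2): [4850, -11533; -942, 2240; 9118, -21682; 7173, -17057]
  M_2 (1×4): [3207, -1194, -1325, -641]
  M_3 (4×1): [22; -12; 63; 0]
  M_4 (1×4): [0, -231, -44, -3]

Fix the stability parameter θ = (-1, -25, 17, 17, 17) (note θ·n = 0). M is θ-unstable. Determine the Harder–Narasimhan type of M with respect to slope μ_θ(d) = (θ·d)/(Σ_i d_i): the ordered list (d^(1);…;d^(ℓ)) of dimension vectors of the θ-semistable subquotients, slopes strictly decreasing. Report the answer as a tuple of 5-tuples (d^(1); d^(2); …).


Barcode: M ≅ I[1,2], I[1,4], I[2,2]^2, I[4,4]^2, I[4,5]. HN layers by μ_θ (3 steps, strictly decreasing):
  μ^(1)=17; μ^(2)=-13; μ^(3)=-25

((0, 0, 1, 4, 1); (2, 2, 0, 0, 0); (0, 2, 0, 0, 0))


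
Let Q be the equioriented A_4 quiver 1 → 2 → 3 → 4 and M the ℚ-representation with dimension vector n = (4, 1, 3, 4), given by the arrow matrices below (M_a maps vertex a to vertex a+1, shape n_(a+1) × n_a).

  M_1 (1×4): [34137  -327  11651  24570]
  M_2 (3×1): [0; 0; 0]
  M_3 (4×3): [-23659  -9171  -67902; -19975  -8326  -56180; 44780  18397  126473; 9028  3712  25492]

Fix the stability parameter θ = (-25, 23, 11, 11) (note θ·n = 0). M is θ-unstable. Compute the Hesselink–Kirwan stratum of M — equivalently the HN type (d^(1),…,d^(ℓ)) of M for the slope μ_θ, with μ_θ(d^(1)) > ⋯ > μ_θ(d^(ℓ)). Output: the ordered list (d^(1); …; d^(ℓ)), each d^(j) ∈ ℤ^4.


Interval decomposition of M: I[1,1]^3, I[1,2], I[3,4]^3, I[4,4].
HN type (ℓ=3): μ^(1)=23; μ^(2)=11; μ^(3)=-25

((0, 1, 0, 0); (0, 0, 3, 4); (4, 0, 0, 0))


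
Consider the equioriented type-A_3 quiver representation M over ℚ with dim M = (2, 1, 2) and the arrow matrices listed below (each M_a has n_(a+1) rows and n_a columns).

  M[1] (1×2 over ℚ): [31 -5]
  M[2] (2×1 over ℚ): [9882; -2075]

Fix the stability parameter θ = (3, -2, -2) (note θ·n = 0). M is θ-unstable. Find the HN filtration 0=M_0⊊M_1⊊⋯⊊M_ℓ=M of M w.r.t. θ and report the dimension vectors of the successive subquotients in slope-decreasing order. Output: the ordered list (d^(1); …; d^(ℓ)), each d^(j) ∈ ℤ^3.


Interval decomposition of M: I[1,1], I[1,3], I[3,3].
HN type (ℓ=3): μ^(1)=3; μ^(2)=-1/3; μ^(3)=-2

((1, 0, 0); (1, 1, 1); (0, 0, 1))


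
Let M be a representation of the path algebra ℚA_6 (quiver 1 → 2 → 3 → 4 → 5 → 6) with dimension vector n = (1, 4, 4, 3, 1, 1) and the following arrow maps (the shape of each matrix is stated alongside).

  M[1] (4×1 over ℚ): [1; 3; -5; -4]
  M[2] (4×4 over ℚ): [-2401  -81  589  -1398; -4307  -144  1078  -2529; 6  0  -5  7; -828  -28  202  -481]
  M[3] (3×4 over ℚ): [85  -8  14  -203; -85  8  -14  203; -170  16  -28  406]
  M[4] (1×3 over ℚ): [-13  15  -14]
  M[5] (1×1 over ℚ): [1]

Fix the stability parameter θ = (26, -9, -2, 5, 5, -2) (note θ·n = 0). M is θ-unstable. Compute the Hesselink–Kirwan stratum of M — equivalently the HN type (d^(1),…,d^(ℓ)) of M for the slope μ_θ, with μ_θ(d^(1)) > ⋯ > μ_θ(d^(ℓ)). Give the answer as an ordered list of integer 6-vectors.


Via rank(M_{q-1}∘⋯∘M_p): M ≅ I[1,4], I[2,3]^3, I[4,4], I[4,6].
μ_θ-semistable layers: μ^(1)=5; μ^(2)=8/3; μ^(3)=-2; μ^(4)=-9

((1, 1, 1, 2, 0, 0); (0, 0, 0, 1, 1, 1); (0, 0, 3, 0, 0, 0); (0, 3, 0, 0, 0, 0))


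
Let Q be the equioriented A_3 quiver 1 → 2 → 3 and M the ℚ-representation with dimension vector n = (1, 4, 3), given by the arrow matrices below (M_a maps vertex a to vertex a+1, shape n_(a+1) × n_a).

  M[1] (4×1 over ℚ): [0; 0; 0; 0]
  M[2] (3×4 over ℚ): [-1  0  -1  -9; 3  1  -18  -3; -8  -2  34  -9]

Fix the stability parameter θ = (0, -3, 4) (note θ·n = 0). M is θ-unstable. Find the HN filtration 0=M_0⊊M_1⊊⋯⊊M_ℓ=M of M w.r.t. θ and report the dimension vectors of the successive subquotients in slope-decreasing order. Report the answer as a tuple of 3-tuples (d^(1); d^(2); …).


Barcode: M ≅ I[1,1], I[2,2], I[2,3]^3. HN layers by μ_θ (3 steps, strictly decreasing):
  μ^(1)=4; μ^(2)=0; μ^(3)=-3

((0, 0, 3); (1, 0, 0); (0, 4, 0))


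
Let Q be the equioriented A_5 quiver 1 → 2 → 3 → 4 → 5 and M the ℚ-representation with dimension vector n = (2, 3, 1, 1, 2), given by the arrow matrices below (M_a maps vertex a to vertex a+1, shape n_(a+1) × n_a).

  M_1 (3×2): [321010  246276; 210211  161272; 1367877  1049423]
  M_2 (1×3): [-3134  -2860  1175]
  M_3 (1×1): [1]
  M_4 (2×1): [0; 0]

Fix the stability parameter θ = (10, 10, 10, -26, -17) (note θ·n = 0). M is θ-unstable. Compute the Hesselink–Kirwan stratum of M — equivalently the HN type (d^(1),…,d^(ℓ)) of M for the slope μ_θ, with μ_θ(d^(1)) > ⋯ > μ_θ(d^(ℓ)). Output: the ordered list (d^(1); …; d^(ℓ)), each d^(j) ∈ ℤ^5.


Via rank(M_{q-1}∘⋯∘M_p): M ≅ I[1,2], I[1,4], I[2,2], I[5,5]^2.
μ_θ-semistable layers: μ^(1)=10; μ^(2)=1; μ^(3)=-17

((1, 2, 0, 0, 0); (1, 1, 1, 1, 0); (0, 0, 0, 0, 2))


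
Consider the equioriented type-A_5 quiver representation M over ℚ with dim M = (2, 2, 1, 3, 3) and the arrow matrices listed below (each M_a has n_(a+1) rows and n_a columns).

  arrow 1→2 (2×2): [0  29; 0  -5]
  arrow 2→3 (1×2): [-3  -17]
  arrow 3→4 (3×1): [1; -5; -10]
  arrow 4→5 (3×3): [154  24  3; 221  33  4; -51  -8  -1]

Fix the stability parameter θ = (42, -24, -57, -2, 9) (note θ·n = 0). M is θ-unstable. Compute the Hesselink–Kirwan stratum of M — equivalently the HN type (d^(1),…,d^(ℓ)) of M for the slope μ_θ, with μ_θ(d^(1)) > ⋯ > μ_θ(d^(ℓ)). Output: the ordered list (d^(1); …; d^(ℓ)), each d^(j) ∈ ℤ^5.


Barcode: M ≅ I[1,1], I[1,5], I[2,2], I[4,5]^2. HN layers by μ_θ (5 steps, strictly decreasing):
  μ^(1)=42; μ^(2)=9; μ^(3)=-2; μ^(4)=-13; μ^(5)=-24

((1, 0, 0, 0, 0); (0, 0, 0, 0, 3); (0, 0, 0, 3, 0); (1, 1, 1, 0, 0); (0, 1, 0, 0, 0))


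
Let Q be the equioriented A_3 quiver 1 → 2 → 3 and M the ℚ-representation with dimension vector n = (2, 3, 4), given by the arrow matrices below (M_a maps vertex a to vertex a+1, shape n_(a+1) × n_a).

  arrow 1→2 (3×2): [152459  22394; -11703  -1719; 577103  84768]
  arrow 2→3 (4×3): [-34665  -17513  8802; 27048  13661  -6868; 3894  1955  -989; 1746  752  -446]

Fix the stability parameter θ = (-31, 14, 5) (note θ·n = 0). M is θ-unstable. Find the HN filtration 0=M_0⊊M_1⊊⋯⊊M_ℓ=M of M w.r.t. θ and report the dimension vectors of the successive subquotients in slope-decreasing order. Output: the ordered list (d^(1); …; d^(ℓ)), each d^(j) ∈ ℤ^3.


Interval decomposition of M: I[1,3]^2, I[2,3], I[3,3].
HN type (ℓ=3): μ^(1)=19/2; μ^(2)=5; μ^(3)=-31

((0, 3, 3); (0, 0, 1); (2, 0, 0))


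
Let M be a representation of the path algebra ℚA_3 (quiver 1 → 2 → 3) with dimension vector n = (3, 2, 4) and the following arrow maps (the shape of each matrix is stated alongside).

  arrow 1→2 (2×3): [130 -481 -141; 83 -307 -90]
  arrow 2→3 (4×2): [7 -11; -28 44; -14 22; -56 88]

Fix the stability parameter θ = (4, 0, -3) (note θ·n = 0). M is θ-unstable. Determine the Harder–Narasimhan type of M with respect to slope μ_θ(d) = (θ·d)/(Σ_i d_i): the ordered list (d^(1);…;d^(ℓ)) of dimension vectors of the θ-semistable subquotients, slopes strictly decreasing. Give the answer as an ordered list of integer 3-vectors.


Barcode: M ≅ I[1,1], I[1,2], I[1,3], I[3,3]^3. HN layers by μ_θ (4 steps, strictly decreasing):
  μ^(1)=4; μ^(2)=2; μ^(3)=1/3; μ^(4)=-3

((1, 0, 0); (1, 1, 0); (1, 1, 1); (0, 0, 3))


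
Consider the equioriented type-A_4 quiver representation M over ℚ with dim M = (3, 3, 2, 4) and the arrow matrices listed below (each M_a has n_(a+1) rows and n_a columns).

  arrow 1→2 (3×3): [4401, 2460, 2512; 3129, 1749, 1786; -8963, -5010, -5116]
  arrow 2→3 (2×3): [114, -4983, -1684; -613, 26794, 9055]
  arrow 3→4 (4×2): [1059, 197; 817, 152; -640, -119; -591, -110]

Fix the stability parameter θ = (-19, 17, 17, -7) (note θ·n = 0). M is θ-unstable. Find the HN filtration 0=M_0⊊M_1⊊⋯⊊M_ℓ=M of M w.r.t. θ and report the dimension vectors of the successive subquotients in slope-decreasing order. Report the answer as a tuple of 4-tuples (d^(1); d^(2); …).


Barcode: M ≅ I[1,1], I[1,2], I[1,4], I[2,4], I[4,4]^2. HN layers by μ_θ (4 steps, strictly decreasing):
  μ^(1)=17; μ^(2)=9; μ^(3)=-7; μ^(4)=-19

((0, 1, 0, 0); (0, 2, 2, 2); (0, 0, 0, 2); (3, 0, 0, 0))


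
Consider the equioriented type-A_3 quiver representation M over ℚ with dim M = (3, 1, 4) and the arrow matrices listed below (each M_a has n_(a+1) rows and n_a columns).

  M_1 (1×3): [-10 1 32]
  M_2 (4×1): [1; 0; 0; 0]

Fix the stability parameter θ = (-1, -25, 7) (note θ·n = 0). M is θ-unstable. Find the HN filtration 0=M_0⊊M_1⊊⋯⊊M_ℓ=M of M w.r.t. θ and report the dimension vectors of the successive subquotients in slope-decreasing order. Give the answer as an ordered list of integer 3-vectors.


Interval decomposition of M: I[1,1]^2, I[1,3], I[3,3]^3.
HN type (ℓ=3): μ^(1)=7; μ^(2)=-1; μ^(3)=-13

((0, 0, 4); (2, 0, 0); (1, 1, 0))


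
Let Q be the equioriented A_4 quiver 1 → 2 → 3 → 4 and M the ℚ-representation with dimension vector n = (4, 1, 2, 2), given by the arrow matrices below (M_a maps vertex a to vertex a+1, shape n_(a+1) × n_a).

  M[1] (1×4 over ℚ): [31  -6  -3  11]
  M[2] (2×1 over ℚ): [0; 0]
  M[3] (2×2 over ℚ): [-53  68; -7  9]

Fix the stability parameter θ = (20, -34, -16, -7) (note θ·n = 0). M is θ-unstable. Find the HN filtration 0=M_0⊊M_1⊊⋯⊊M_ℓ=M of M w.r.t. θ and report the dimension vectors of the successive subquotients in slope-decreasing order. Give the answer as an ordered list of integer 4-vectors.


Interval decomposition of M: I[1,1]^3, I[1,2], I[3,4]^2.
HN type (ℓ=3): μ^(1)=20; μ^(2)=-7; μ^(3)=-16

((3, 0, 0, 0); (1, 1, 0, 2); (0, 0, 2, 0))


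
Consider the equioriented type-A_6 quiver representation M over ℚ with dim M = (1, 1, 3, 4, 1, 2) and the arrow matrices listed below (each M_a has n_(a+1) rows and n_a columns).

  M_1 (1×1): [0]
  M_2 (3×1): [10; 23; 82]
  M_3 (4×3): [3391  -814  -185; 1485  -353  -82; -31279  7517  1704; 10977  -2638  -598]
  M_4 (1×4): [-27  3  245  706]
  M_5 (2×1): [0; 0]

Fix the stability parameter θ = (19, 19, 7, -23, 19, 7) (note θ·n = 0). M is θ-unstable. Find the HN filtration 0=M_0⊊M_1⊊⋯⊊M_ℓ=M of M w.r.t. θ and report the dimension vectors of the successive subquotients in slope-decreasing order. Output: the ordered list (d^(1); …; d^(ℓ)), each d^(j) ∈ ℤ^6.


Interval decomposition of M: I[1,1], I[2,4], I[3,4], I[3,5], I[4,4], I[6,6]^2.
HN type (ℓ=5): μ^(1)=19; μ^(2)=7; μ^(3)=1; μ^(4)=-8; μ^(5)=-23

((1, 0, 0, 0, 1, 0); (0, 0, 0, 0, 0, 2); (0, 1, 1, 1, 0, 0); (0, 0, 2, 2, 0, 0); (0, 0, 0, 1, 0, 0))


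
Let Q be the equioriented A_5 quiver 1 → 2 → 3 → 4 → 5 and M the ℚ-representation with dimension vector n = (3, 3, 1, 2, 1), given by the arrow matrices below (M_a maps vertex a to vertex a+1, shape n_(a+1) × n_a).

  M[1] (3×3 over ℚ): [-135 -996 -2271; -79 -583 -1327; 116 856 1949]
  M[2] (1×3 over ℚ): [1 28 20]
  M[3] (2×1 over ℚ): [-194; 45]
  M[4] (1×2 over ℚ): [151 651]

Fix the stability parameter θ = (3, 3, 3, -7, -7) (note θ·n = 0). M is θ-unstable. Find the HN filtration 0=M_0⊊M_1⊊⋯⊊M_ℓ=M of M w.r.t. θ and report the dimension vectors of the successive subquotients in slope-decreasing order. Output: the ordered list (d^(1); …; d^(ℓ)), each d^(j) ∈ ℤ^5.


Interval decomposition of M: I[1,2]^2, I[1,5], I[4,4].
HN type (ℓ=3): μ^(1)=3; μ^(2)=-1; μ^(3)=-7

((2, 2, 0, 0, 0); (1, 1, 1, 1, 1); (0, 0, 0, 1, 0))


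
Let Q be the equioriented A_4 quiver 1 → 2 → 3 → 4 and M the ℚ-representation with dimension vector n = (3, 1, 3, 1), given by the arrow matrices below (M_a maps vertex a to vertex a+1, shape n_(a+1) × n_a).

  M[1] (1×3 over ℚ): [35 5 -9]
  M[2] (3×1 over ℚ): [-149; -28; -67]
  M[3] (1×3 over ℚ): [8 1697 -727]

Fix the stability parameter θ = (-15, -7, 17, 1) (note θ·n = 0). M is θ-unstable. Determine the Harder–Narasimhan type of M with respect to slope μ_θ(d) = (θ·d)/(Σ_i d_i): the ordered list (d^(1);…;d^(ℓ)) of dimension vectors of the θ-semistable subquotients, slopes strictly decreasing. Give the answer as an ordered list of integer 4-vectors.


Barcode: M ≅ I[1,1]^2, I[1,4], I[3,3]^2. HN layers by μ_θ (4 steps, strictly decreasing):
  μ^(1)=17; μ^(2)=9; μ^(3)=-7; μ^(4)=-15

((0, 0, 2, 0); (0, 0, 1, 1); (0, 1, 0, 0); (3, 0, 0, 0))


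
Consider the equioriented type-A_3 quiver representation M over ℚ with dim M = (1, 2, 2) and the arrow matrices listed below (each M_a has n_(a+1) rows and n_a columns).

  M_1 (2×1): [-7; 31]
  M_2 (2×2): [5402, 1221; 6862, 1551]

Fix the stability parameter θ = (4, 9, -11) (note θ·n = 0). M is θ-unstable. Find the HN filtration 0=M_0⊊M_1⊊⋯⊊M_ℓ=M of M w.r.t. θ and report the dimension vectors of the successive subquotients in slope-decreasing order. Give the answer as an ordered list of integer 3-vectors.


Interval decomposition of M: I[1,3], I[2,2], I[3,3].
HN type (ℓ=3): μ^(1)=9; μ^(2)=2/3; μ^(3)=-11

((0, 1, 0); (1, 1, 1); (0, 0, 1))


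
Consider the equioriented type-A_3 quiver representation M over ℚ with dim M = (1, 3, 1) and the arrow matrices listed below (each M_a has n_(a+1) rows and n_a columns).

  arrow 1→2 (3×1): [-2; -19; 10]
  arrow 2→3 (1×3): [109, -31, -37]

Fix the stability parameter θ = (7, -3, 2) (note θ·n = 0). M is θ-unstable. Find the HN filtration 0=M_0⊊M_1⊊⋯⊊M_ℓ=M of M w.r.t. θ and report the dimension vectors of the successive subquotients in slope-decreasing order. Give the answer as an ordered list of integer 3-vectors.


Interval decomposition of M: I[1,3], I[2,2]^2.
HN type (ℓ=2): μ^(1)=2; μ^(2)=-3

((1, 1, 1); (0, 2, 0))


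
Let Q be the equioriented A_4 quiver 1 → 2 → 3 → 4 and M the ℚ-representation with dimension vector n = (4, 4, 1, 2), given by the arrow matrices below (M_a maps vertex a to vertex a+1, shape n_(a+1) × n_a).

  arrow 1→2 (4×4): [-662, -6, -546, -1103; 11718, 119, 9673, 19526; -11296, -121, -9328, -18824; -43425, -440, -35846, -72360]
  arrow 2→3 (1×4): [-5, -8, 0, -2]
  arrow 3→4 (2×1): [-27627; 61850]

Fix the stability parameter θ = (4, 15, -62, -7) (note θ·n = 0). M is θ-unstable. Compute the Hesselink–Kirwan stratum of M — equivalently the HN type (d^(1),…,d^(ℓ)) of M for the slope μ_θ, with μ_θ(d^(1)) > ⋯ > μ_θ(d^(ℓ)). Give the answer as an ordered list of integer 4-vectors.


Barcode: M ≅ I[1,2]^3, I[1,4], I[4,4]. HN layers by μ_θ (4 steps, strictly decreasing):
  μ^(1)=15; μ^(2)=4; μ^(3)=-7; μ^(4)=-43/3

((0, 3, 0, 0); (3, 0, 0, 0); (0, 0, 0, 2); (1, 1, 1, 0))


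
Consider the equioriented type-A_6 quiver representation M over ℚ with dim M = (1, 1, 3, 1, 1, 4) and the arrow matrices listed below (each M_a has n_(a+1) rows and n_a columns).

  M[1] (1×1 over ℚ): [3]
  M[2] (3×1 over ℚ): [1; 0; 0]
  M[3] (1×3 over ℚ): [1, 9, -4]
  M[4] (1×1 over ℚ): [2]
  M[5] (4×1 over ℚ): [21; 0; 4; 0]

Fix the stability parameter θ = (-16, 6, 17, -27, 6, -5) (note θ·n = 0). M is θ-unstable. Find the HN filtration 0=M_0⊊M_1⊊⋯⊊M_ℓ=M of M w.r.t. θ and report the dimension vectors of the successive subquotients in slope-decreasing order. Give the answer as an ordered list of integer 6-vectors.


Interval decomposition of M: I[1,6], I[3,3]^2, I[6,6]^3.
HN type (ℓ=5): μ^(1)=17; μ^(2)=1/2; μ^(3)=-4/3; μ^(4)=-5; μ^(5)=-16

((0, 0, 2, 0, 0, 0); (0, 0, 0, 0, 1, 1); (0, 1, 1, 1, 0, 0); (0, 0, 0, 0, 0, 3); (1, 0, 0, 0, 0, 0))


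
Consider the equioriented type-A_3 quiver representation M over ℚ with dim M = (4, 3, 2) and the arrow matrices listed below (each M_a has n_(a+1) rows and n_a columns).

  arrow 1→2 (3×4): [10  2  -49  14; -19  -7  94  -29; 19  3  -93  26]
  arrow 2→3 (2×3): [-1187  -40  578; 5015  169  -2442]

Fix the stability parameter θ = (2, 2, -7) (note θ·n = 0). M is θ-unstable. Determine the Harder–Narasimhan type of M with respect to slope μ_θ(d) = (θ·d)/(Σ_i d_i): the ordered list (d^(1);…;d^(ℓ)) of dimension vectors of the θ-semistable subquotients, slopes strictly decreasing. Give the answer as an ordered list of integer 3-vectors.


Via rank(M_{q-1}∘⋯∘M_p): M ≅ I[1,1], I[1,2], I[1,3]^2.
μ_θ-semistable layers: μ^(1)=2; μ^(2)=-1

((2, 1, 0); (2, 2, 2))


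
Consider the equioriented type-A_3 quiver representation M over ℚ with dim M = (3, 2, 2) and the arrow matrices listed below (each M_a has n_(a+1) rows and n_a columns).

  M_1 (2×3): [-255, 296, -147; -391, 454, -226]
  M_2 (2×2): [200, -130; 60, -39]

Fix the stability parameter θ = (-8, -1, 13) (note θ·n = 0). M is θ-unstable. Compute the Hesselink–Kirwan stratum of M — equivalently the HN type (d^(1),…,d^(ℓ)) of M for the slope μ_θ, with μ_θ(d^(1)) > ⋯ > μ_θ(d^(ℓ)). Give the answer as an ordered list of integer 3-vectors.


Interval decomposition of M: I[1,1], I[1,2], I[1,3], I[3,3].
HN type (ℓ=3): μ^(1)=13; μ^(2)=-1; μ^(3)=-8

((0, 0, 2); (0, 2, 0); (3, 0, 0))


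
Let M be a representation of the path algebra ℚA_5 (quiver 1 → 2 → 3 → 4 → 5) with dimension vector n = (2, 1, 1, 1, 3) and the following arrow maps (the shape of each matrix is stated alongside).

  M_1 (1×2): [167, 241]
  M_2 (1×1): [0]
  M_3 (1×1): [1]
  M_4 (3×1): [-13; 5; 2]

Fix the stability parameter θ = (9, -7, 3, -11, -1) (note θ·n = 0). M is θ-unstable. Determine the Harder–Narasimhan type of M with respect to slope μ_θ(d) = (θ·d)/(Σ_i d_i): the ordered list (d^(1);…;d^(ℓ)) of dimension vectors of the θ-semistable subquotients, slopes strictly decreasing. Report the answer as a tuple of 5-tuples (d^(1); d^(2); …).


Via rank(M_{q-1}∘⋯∘M_p): M ≅ I[1,1], I[1,2], I[3,5], I[5,5]^2.
μ_θ-semistable layers: μ^(1)=9; μ^(2)=1; μ^(3)=-1; μ^(4)=-4

((1, 0, 0, 0, 0); (1, 1, 0, 0, 0); (0, 0, 0, 0, 3); (0, 0, 1, 1, 0))


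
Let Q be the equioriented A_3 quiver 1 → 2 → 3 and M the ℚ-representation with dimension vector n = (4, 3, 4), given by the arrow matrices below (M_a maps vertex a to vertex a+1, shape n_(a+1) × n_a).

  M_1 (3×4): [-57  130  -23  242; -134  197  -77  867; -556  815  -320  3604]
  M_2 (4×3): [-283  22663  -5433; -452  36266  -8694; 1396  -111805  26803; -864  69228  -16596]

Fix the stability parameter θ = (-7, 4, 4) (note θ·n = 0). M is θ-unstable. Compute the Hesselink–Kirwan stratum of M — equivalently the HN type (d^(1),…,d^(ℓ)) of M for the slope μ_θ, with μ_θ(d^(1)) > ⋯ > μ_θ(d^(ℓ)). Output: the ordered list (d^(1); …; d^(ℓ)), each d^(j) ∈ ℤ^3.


Interval decomposition of M: I[1,1], I[1,2], I[1,3]^2, I[3,3]^2.
HN type (ℓ=2): μ^(1)=4; μ^(2)=-7

((0, 3, 4); (4, 0, 0))


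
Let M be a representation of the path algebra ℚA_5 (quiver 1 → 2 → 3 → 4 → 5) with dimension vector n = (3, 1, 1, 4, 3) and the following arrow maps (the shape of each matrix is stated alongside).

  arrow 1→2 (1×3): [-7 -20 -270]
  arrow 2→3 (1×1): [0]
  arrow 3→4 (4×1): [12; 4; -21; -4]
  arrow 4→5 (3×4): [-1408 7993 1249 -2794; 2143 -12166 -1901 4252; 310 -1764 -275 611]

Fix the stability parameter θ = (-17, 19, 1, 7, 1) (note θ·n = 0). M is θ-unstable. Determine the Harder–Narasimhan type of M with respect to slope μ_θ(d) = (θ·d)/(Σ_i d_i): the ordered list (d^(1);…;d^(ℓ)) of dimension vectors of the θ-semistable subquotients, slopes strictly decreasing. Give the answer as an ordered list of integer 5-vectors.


Interval decomposition of M: I[1,1]^2, I[1,2], I[3,5], I[4,4], I[4,5]^2.
HN type (ℓ=5): μ^(1)=19; μ^(2)=7; μ^(3)=4; μ^(4)=1; μ^(5)=-17

((0, 1, 0, 0, 0); (0, 0, 0, 1, 0); (0, 0, 0, 3, 3); (0, 0, 1, 0, 0); (3, 0, 0, 0, 0))


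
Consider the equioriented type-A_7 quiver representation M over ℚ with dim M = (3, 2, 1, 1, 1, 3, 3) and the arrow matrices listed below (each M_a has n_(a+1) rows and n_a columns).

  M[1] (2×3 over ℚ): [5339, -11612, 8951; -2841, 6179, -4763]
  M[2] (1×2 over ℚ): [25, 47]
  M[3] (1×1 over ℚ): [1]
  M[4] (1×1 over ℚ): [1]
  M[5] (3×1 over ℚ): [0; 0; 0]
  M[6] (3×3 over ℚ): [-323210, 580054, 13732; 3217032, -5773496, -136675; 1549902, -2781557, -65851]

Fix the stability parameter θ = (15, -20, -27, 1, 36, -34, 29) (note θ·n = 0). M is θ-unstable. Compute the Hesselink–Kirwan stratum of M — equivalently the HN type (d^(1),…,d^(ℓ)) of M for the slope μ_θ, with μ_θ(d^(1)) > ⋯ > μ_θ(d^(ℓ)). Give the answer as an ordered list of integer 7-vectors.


Barcode: M ≅ I[1,1], I[1,2], I[1,5], I[6,7]^3. HN layers by μ_θ (7 steps, strictly decreasing):
  μ^(1)=36; μ^(2)=29; μ^(3)=15; μ^(4)=1; μ^(5)=-5/2; μ^(6)=-32/3; μ^(7)=-34

((0, 0, 0, 0, 1, 0, 0); (0, 0, 0, 0, 0, 0, 3); (1, 0, 0, 0, 0, 0, 0); (0, 0, 0, 1, 0, 0, 0); (1, 1, 0, 0, 0, 0, 0); (1, 1, 1, 0, 0, 0, 0); (0, 0, 0, 0, 0, 3, 0))


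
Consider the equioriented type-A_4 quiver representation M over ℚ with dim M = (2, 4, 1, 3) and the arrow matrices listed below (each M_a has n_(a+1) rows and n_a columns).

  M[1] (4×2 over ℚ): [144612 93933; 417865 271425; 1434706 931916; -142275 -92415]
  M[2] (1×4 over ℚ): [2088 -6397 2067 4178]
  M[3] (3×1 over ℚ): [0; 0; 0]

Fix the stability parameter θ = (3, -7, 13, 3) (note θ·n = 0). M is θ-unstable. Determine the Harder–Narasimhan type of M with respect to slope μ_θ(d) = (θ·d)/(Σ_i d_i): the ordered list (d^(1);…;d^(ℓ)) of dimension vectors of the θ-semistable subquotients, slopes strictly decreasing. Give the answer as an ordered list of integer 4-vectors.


Interval decomposition of M: I[1,2], I[1,3], I[2,2]^2, I[4,4]^3.
HN type (ℓ=4): μ^(1)=13; μ^(2)=3; μ^(3)=-2; μ^(4)=-7

((0, 0, 1, 0); (0, 0, 0, 3); (2, 2, 0, 0); (0, 2, 0, 0))


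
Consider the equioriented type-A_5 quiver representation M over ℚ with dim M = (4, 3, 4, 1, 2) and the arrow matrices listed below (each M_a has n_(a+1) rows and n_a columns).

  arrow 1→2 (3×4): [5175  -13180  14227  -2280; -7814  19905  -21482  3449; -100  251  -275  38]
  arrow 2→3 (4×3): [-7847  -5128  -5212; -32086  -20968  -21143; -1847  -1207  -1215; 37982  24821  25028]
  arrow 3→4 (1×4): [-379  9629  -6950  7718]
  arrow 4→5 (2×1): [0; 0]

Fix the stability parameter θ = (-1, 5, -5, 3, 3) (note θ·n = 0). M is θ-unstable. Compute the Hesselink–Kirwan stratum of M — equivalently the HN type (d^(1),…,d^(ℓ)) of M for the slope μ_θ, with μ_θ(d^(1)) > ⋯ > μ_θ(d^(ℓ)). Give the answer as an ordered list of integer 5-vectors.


Barcode: M ≅ I[1,1], I[1,3]^2, I[1,4], I[3,3], I[5,5]^2. HN layers by μ_θ (4 steps, strictly decreasing):
  μ^(1)=3; μ^(2)=0; μ^(3)=-1; μ^(4)=-5

((0, 0, 0, 1, 2); (0, 3, 3, 0, 0); (4, 0, 0, 0, 0); (0, 0, 1, 0, 0))


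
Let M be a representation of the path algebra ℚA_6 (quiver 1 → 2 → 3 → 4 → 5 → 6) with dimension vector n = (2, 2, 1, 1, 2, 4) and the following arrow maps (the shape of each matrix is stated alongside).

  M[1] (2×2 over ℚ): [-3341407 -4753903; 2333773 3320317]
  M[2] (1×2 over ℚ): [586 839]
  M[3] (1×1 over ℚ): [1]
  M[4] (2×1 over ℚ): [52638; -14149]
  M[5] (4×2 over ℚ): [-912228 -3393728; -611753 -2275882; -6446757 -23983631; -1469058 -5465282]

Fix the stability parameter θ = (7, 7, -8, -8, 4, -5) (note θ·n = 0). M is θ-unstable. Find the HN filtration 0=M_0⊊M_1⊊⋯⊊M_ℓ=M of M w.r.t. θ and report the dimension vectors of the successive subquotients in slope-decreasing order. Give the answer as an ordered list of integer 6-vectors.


Via rank(M_{q-1}∘⋯∘M_p): M ≅ I[1,1], I[1,6], I[2,2], I[5,6], I[6,6]^2.
μ_θ-semistable layers: μ^(1)=7; μ^(2)=-1/2; μ^(3)=-5

((1, 1, 0, 0, 0, 0); (1, 1, 1, 1, 2, 2); (0, 0, 0, 0, 0, 2))


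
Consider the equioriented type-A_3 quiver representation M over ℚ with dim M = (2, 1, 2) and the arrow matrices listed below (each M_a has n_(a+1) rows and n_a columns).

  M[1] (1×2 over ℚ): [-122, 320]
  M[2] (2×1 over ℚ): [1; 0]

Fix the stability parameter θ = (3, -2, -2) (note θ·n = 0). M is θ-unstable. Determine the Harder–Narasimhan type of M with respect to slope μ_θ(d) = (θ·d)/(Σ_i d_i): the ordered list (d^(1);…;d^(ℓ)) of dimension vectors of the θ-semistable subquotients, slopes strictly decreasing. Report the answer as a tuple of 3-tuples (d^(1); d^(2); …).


Interval decomposition of M: I[1,1], I[1,3], I[3,3].
HN type (ℓ=3): μ^(1)=3; μ^(2)=-1/3; μ^(3)=-2

((1, 0, 0); (1, 1, 1); (0, 0, 1))


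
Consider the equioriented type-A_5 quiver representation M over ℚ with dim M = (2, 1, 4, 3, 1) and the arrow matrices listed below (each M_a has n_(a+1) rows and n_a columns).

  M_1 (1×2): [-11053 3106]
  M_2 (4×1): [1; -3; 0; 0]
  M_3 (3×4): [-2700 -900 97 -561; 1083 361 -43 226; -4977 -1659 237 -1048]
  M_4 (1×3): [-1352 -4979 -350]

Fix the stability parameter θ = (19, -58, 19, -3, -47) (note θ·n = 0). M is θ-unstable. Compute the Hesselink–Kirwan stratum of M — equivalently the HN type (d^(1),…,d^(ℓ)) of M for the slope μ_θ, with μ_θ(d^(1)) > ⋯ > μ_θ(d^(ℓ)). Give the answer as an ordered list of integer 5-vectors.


Via rank(M_{q-1}∘⋯∘M_p): M ≅ I[1,1], I[1,3], I[3,4]^2, I[3,5].
μ_θ-semistable layers: μ^(1)=19; μ^(2)=8; μ^(3)=-31/3; μ^(4)=-39/2

((1, 0, 1, 0, 0); (0, 0, 2, 2, 0); (0, 0, 1, 1, 1); (1, 1, 0, 0, 0))


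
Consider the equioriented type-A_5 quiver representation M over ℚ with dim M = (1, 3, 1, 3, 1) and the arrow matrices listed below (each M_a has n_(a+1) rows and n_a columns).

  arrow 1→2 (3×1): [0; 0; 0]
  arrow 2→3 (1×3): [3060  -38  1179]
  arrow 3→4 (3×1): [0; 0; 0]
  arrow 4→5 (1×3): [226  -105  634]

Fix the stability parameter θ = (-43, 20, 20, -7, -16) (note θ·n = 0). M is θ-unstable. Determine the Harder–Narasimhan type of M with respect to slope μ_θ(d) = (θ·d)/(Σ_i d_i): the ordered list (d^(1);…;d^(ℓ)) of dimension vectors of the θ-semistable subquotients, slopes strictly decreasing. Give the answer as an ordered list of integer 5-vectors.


Interval decomposition of M: I[1,1], I[2,2]^2, I[2,3], I[4,4]^2, I[4,5].
HN type (ℓ=4): μ^(1)=20; μ^(2)=-7; μ^(3)=-23/2; μ^(4)=-43

((0, 3, 1, 0, 0); (0, 0, 0, 2, 0); (0, 0, 0, 1, 1); (1, 0, 0, 0, 0))


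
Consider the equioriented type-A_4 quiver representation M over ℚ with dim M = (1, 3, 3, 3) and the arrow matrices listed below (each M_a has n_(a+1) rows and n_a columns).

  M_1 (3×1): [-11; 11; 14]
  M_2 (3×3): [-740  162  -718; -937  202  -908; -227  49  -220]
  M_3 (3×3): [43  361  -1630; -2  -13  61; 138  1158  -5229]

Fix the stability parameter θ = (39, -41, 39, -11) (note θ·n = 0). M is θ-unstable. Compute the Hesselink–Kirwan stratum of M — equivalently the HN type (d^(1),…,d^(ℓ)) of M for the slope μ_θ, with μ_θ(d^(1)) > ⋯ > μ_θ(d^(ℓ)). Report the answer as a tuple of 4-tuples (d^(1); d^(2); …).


Via rank(M_{q-1}∘⋯∘M_p): M ≅ I[1,4], I[2,4]^2.
μ_θ-semistable layers: μ^(1)=14; μ^(2)=-1; μ^(3)=-41

((0, 0, 3, 3); (1, 1, 0, 0); (0, 2, 0, 0))


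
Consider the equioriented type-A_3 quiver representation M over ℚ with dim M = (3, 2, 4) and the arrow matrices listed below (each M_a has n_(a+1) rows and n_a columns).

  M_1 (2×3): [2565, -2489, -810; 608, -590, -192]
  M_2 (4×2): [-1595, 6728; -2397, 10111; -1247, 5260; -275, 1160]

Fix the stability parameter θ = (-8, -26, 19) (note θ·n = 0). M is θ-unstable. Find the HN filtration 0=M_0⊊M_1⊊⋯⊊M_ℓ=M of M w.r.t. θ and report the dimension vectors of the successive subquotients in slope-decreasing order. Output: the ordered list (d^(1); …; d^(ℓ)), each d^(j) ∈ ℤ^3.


Barcode: M ≅ I[1,1], I[1,3]^2, I[3,3]^2. HN layers by μ_θ (3 steps, strictly decreasing):
  μ^(1)=19; μ^(2)=-8; μ^(3)=-17

((0, 0, 4); (1, 0, 0); (2, 2, 0))


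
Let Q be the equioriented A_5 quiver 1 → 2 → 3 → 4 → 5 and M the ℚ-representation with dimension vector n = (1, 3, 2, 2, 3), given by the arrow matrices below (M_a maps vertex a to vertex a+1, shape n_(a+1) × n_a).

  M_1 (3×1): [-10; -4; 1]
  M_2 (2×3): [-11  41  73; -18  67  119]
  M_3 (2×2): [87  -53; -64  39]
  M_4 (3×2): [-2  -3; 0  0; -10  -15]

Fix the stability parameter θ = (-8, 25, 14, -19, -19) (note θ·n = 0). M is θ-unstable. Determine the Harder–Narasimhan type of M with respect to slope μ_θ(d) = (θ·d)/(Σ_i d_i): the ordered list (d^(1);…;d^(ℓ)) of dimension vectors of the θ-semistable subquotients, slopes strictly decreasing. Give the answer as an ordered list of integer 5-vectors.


Interval decomposition of M: I[1,5], I[2,2], I[2,4], I[5,5]^2.
HN type (ℓ=5): μ^(1)=25; μ^(2)=20/3; μ^(3)=1/4; μ^(4)=-8; μ^(5)=-19

((0, 1, 0, 0, 0); (0, 1, 1, 1, 0); (0, 1, 1, 1, 1); (1, 0, 0, 0, 0); (0, 0, 0, 0, 2))


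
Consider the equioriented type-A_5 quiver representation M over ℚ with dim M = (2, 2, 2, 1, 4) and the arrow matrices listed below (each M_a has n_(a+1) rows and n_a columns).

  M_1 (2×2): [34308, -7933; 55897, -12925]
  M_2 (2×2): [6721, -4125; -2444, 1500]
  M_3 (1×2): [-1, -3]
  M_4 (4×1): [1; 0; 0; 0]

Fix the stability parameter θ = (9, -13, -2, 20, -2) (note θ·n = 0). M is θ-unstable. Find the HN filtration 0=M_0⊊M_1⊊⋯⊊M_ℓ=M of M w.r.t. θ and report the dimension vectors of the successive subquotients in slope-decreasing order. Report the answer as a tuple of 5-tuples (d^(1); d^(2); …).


Interval decomposition of M: I[1,2], I[1,5], I[3,3], I[5,5]^3.
HN type (ℓ=2): μ^(1)=9; μ^(2)=-2

((0, 0, 0, 1, 1); (2, 2, 2, 0, 3))


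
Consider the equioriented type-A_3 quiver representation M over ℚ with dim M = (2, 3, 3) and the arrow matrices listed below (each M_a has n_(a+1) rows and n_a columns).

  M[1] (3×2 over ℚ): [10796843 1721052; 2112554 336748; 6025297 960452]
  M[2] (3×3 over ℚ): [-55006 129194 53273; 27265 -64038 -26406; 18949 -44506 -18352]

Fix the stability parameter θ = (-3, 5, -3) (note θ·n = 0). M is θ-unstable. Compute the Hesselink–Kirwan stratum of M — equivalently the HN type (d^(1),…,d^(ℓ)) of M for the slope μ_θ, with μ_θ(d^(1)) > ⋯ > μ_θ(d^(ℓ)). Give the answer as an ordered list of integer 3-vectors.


Barcode: M ≅ I[1,2], I[1,3], I[2,3], I[3,3]. HN layers by μ_θ (3 steps, strictly decreasing):
  μ^(1)=5; μ^(2)=1; μ^(3)=-3

((0, 1, 0); (0, 2, 2); (2, 0, 1))


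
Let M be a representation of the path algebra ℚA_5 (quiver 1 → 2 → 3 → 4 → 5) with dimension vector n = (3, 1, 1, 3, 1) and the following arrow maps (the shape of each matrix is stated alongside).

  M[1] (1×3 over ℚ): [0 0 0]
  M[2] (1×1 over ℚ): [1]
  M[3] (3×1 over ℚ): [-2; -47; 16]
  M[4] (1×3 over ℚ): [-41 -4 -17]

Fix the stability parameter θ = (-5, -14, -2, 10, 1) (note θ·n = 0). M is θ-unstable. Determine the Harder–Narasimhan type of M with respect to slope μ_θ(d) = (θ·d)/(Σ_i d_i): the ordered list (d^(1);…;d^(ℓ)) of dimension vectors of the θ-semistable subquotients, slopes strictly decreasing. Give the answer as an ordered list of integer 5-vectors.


Interval decomposition of M: I[1,1]^3, I[2,5], I[4,4]^2.
HN type (ℓ=5): μ^(1)=10; μ^(2)=11/2; μ^(3)=-2; μ^(4)=-5; μ^(5)=-14

((0, 0, 0, 2, 0); (0, 0, 0, 1, 1); (0, 0, 1, 0, 0); (3, 0, 0, 0, 0); (0, 1, 0, 0, 0))


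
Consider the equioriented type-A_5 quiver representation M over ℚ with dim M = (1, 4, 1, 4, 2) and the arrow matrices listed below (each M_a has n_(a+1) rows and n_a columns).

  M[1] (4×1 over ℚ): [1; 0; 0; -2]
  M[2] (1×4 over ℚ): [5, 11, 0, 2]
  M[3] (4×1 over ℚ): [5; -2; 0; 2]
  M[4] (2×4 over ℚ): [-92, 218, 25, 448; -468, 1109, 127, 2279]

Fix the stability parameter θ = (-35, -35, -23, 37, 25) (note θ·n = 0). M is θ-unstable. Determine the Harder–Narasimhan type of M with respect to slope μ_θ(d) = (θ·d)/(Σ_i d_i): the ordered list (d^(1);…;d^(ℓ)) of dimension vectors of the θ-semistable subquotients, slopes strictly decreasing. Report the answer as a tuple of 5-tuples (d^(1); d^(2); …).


Interval decomposition of M: I[1,4], I[2,2]^3, I[4,4], I[4,5]^2.
HN type (ℓ=4): μ^(1)=37; μ^(2)=31; μ^(3)=-23; μ^(4)=-35

((0, 0, 0, 2, 0); (0, 0, 0, 2, 2); (0, 0, 1, 0, 0); (1, 4, 0, 0, 0))
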